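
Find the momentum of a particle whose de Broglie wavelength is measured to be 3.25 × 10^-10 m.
2.04 × 10^-24 kg·m/s

From the de Broglie relation λ = h/p, we solve for p:

p = h/λ
p = (6.626 × 10^-34 J·s) / (3.25 × 10^-10 m)
p = 2.04 × 10^-24 kg·m/s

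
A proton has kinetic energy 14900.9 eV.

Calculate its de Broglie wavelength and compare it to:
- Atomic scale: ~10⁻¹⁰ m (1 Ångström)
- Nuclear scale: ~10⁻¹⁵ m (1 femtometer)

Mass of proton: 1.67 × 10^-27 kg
λ = 2.35 × 10^-13 m, which is between nuclear and atomic scales.

Using λ = h/√(2mKE):

KE = 14900.9 eV = 2.387 × 10^-15 J

λ = h/√(2mKE)
λ = (6.626 × 10^-34 J·s) / √(2 × 1.67 × 10^-27 kg × 2.387 × 10^-15 J)
λ = 2.35 × 10^-13 m

Comparison:
- Atomic scale (10⁻¹⁰ m): λ is 0.0023× this size
- Nuclear scale (10⁻¹⁵ m): λ is 2.3e+02× this size

The wavelength is between nuclear and atomic scales.

This wavelength is appropriate for probing atomic structure but too large for nuclear physics experiments.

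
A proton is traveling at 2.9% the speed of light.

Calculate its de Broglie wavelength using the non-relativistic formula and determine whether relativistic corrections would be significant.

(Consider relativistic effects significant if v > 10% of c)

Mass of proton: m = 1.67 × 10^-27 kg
No, relativistic corrections are not needed.

Using the non-relativistic de Broglie formula λ = h/(mv):

v = 2.9% × c = 8.694 × 10^6 m/s

λ = h/(mv)
λ = (6.626 × 10^-34 J·s) / (1.67 × 10^-27 kg × 8.694 × 10^6 m/s)
λ = 4.56 × 10^-14 m

Since v = 2.9% of c < 10% of c, relativistic corrections are NOT significant and this non-relativistic result is a good approximation.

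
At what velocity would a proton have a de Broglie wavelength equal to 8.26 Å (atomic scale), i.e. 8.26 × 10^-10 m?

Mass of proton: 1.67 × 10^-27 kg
4.80 × 10^2 m/s

From λ = h/(mv), solve for v:

v = h/(mλ)
v = (6.626 × 10^-34 J·s) / (1.67 × 10^-27 kg × 8.26 × 10^-10 m)
v = 4.80 × 10^2 m/s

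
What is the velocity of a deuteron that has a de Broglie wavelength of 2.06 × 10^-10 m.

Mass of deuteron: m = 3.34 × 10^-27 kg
9.63 × 10^2 m/s

From the de Broglie relation λ = h/(mv), we solve for v:

v = h/(mλ)
v = (6.626 × 10^-34 J·s) / (3.34 × 10^-27 kg × 2.06 × 10^-10 m)
v = 9.63 × 10^2 m/s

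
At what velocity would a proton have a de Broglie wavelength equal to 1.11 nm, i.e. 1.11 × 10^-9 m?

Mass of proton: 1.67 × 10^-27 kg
3.57 × 10^2 m/s

From λ = h/(mv), solve for v:

v = h/(mλ)
v = (6.626 × 10^-34 J·s) / (1.67 × 10^-27 kg × 1.11 × 10^-9 m)
v = 3.57 × 10^2 m/s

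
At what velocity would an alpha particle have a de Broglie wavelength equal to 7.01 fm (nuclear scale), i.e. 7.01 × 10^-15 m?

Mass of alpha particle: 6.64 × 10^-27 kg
1.42 × 10^7 m/s

From λ = h/(mv), solve for v:

v = h/(mλ)
v = (6.626 × 10^-34 J·s) / (6.64 × 10^-27 kg × 7.01 × 10^-15 m)
v = 1.42 × 10^7 m/s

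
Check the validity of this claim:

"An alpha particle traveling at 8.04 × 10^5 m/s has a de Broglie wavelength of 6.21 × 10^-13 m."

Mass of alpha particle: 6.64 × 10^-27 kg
False

The claim is incorrect.

Using λ = h/(mv):
λ = (6.626 × 10^-34 J·s) / (6.64 × 10^-27 kg × 8.04 × 10^5 m/s)
λ = 1.24 × 10^-13 m

The actual wavelength differs from the claimed 6.21 × 10^-13 m.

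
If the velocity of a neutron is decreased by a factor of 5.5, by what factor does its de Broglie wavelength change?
The wavelength increases by a factor of 5.5.

From λ = h/(mv), the wavelength is inversely proportional to velocity:

λ ∝ 1/v

If v → v/5.5, then λ → 5.5λ

When velocity is decreased by a factor of 5.5, the wavelength increases by a factor of 5.5.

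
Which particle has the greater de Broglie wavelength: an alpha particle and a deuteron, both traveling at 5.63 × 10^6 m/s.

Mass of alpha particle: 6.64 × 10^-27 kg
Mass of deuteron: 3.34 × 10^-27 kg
The deuteron has the longer wavelength.

Using λ = h/(mv), since both particles have the same velocity, the wavelength depends only on mass.

For alpha particle: λ₁ = h/(m₁v) = 1.77 × 10^-14 m
For deuteron: λ₂ = h/(m₂v) = 3.52 × 10^-14 m

Since λ ∝ 1/m at constant velocity, the lighter particle has the longer wavelength.

The deuteron has the longer de Broglie wavelength.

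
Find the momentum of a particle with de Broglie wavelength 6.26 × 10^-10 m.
1.06 × 10^-24 kg·m/s

From the de Broglie relation λ = h/p, we solve for p:

p = h/λ
p = (6.626 × 10^-34 J·s) / (6.26 × 10^-10 m)
p = 1.06 × 10^-24 kg·m/s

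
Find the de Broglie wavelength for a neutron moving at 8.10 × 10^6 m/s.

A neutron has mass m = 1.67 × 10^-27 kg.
4.90 × 10^-14 m

Using the de Broglie relation λ = h/(mv):

λ = h/(mv)
λ = (6.626 × 10^-34 J·s) / (1.67 × 10^-27 kg × 8.10 × 10^6 m/s)
λ = 4.90 × 10^-14 m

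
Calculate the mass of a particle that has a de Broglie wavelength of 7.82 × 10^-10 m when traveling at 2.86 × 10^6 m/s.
2.96 × 10^-31 kg

From the de Broglie relation λ = h/(mv), we solve for m:

m = h/(λv)
m = (6.626 × 10^-34 J·s) / (7.82 × 10^-10 m × 2.86 × 10^6 m/s)
m = 2.96 × 10^-31 kg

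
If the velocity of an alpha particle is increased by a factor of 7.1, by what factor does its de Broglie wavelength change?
The wavelength decreases by a factor of 7.1.

From λ = h/(mv), the wavelength is inversely proportional to velocity:

λ ∝ 1/v

If v → 7.1v, then λ → λ/7.1

When velocity is increased by a factor of 7.1, the wavelength decreases by a factor of 7.1.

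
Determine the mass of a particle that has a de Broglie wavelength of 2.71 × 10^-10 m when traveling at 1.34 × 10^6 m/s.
1.82 × 10^-30 kg

From the de Broglie relation λ = h/(mv), we solve for m:

m = h/(λv)
m = (6.626 × 10^-34 J·s) / (2.71 × 10^-10 m × 1.34 × 10^6 m/s)
m = 1.82 × 10^-30 kg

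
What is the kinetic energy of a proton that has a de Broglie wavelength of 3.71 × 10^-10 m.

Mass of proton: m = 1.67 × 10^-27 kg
9.55 × 10^-22 J (or 5.96 × 10^-3 eV)

From λ = h/√(2mKE), we solve for KE:

λ² = h²/(2mKE)
KE = h²/(2mλ²)
KE = (6.626 × 10^-34 J·s)² / (2 × 1.67 × 10^-27 kg × (3.71 × 10^-10 m)²)
KE = 9.55 × 10^-22 J
KE = 5.96 × 10^-3 eV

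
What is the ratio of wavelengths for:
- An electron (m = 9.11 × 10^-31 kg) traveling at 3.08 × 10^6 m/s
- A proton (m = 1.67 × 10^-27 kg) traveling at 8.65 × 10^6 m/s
λ₁/λ₂ = 5.15 × 10^3

Using λ = h/(mv):

λ₁ = h/(m₁v₁) = 2.36 × 10^-10 m
λ₂ = h/(m₂v₂) = 4.59 × 10^-14 m

Ratio λ₁/λ₂ = (m₂v₂)/(m₁v₁)
         = (1.67 × 10^-27 kg × 8.65 × 10^6 m/s) / (9.11 × 10^-31 kg × 3.08 × 10^6 m/s)
         = 5.15 × 10^3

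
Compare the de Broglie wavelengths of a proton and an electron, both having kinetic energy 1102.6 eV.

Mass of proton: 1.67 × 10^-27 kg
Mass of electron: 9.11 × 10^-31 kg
The electron has the longer wavelength.

Using λ = h/√(2mKE):

For proton: λ₁ = h/√(2m₁KE) = 8.63 × 10^-13 m
For electron: λ₂ = h/√(2m₂KE) = 3.69 × 10^-11 m

Since λ ∝ 1/√m at constant kinetic energy, the lighter particle has the longer wavelength.

The electron has the longer de Broglie wavelength.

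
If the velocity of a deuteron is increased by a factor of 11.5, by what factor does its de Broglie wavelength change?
The wavelength decreases by a factor of 11.5.

From λ = h/(mv), the wavelength is inversely proportional to velocity:

λ ∝ 1/v

If v → 11.5v, then λ → λ/11.5

When velocity is increased by a factor of 11.5, the wavelength decreases by a factor of 11.5.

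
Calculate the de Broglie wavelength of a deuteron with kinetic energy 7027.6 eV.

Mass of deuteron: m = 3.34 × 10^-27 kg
2.42 × 10^-13 m

Using λ = h/√(2mKE):

First convert KE to Joules: KE = 7027.6 eV = 1.126 × 10^-15 J

λ = h/√(2mKE)
λ = (6.626 × 10^-34 J·s) / √(2 × 3.34 × 10^-27 kg × 1.126 × 10^-15 J)
λ = 2.42 × 10^-13 m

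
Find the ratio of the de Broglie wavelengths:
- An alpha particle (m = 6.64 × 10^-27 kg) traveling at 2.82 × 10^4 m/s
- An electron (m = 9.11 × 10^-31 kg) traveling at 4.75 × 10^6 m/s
λ₁/λ₂ = 0.0231

Using λ = h/(mv):

λ₁ = h/(m₁v₁) = 3.54 × 10^-12 m
λ₂ = h/(m₂v₂) = 1.53 × 10^-10 m

Ratio λ₁/λ₂ = (m₂v₂)/(m₁v₁)
         = (9.11 × 10^-31 kg × 4.75 × 10^6 m/s) / (6.64 × 10^-27 kg × 2.82 × 10^4 m/s)
         = 0.0231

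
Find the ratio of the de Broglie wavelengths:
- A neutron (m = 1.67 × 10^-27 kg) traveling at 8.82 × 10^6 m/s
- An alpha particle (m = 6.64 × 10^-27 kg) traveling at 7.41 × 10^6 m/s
λ₁/λ₂ = 3.34

Using λ = h/(mv):

λ₁ = h/(m₁v₁) = 4.50 × 10^-14 m
λ₂ = h/(m₂v₂) = 1.35 × 10^-14 m

Ratio λ₁/λ₂ = (m₂v₂)/(m₁v₁)
         = (6.64 × 10^-27 kg × 7.41 × 10^6 m/s) / (1.67 × 10^-27 kg × 8.82 × 10^6 m/s)
         = 3.34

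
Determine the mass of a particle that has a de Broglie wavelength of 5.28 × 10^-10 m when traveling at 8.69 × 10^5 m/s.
1.44 × 10^-30 kg

From the de Broglie relation λ = h/(mv), we solve for m:

m = h/(λv)
m = (6.626 × 10^-34 J·s) / (5.28 × 10^-10 m × 8.69 × 10^5 m/s)
m = 1.44 × 10^-30 kg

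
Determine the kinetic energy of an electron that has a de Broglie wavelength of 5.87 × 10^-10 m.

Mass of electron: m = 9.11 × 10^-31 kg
6.99 × 10^-19 J (or 4.36 eV)

From λ = h/√(2mKE), we solve for KE:

λ² = h²/(2mKE)
KE = h²/(2mλ²)
KE = (6.626 × 10^-34 J·s)² / (2 × 9.11 × 10^-31 kg × (5.87 × 10^-10 m)²)
KE = 6.99 × 10^-19 J
KE = 4.36 eV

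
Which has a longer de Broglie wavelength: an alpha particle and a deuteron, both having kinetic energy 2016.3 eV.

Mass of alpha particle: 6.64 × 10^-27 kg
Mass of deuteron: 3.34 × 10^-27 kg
The deuteron has the longer wavelength.

Using λ = h/√(2mKE):

For alpha particle: λ₁ = h/√(2m₁KE) = 3.20 × 10^-13 m
For deuteron: λ₂ = h/√(2m₂KE) = 4.51 × 10^-13 m

Since λ ∝ 1/√m at constant kinetic energy, the lighter particle has the longer wavelength.

The deuteron has the longer de Broglie wavelength.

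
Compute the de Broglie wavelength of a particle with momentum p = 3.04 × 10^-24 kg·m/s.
2.18 × 10^-10 m

Using the de Broglie relation λ = h/p:

λ = h/p
λ = (6.626 × 10^-34 J·s) / (3.04 × 10^-24 kg·m/s)
λ = 2.18 × 10^-10 m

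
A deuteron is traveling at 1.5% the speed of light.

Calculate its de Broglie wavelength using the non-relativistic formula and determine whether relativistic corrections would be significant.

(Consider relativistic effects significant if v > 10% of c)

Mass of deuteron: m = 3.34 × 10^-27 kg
No, relativistic corrections are not needed.

Using the non-relativistic de Broglie formula λ = h/(mv):

v = 1.5% × c = 4.497 × 10^6 m/s

λ = h/(mv)
λ = (6.626 × 10^-34 J·s) / (3.34 × 10^-27 kg × 4.497 × 10^6 m/s)
λ = 4.41 × 10^-14 m

Since v = 1.5% of c < 10% of c, relativistic corrections are NOT significant and this non-relativistic result is a good approximation.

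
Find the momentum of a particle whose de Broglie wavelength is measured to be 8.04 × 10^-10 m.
8.24 × 10^-25 kg·m/s

From the de Broglie relation λ = h/p, we solve for p:

p = h/λ
p = (6.626 × 10^-34 J·s) / (8.04 × 10^-10 m)
p = 8.24 × 10^-25 kg·m/s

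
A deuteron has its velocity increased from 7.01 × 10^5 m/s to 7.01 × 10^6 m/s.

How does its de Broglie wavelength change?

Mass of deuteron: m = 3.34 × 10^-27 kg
The wavelength decreases by a factor of 10.

Using λ = h/(mv):

Initial wavelength: λ₁ = h/(mv₁) = 2.83 × 10^-13 m
Final wavelength: λ₂ = h/(mv₂) = 2.83 × 10^-14 m

Since λ ∝ 1/v, when velocity increases by a factor of 10, the wavelength decreases by a factor of 10.

λ₂/λ₁ = v₁/v₂ = 1/10

The wavelength decreases by a factor of 10.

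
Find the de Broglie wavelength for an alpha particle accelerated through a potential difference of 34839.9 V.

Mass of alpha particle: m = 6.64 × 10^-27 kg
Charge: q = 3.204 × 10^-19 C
5.44 × 10^-14 m

When a particle is accelerated through voltage V, it gains kinetic energy KE = qV.

The de Broglie wavelength is then λ = h/√(2mqV):

λ = h/√(2mqV)
λ = (6.626 × 10^-34 J·s) / √(2 × 6.64 × 10^-27 kg × 3.204 × 10^-19 C × 34839.9 V)
λ = 5.44 × 10^-14 m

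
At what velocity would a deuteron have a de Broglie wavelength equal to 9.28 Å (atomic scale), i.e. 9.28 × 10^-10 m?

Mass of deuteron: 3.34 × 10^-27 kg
2.14 × 10^2 m/s

From λ = h/(mv), solve for v:

v = h/(mλ)
v = (6.626 × 10^-34 J·s) / (3.34 × 10^-27 kg × 9.28 × 10^-10 m)
v = 2.14 × 10^2 m/s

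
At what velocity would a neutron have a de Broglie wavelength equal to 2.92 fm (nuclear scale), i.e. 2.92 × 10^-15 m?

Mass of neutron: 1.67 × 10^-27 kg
1.36 × 10^8 m/s

From λ = h/(mv), solve for v:

v = h/(mλ)
v = (6.626 × 10^-34 J·s) / (1.67 × 10^-27 kg × 2.92 × 10^-15 m)
v = 1.36 × 10^8 m/s

Note: This velocity is 45.3% of the speed of light, so relativistic corrections would be needed for a more accurate calculation.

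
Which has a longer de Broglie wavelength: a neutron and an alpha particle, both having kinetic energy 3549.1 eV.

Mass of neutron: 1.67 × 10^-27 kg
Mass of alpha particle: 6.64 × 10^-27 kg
The neutron has the longer wavelength.

Using λ = h/√(2mKE):

For neutron: λ₁ = h/√(2m₁KE) = 4.81 × 10^-13 m
For alpha particle: λ₂ = h/√(2m₂KE) = 2.41 × 10^-13 m

Since λ ∝ 1/√m at constant kinetic energy, the lighter particle has the longer wavelength.

The neutron has the longer de Broglie wavelength.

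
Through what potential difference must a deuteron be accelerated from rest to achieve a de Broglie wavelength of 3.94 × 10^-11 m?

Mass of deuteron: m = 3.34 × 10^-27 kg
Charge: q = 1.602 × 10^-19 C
2.64 × 10^-1 V

From λ = h/√(2mqV), we solve for V:

λ² = h²/(2mqV)
V = h²/(2mqλ²)
V = (6.626 × 10^-34 J·s)² / (2 × 3.34 × 10^-27 kg × 1.602 × 10^-19 C × (3.94 × 10^-11 m)²)
V = 2.64 × 10^-1 V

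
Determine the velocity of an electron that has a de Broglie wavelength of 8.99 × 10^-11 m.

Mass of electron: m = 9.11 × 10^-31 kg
8.09 × 10^6 m/s

From the de Broglie relation λ = h/(mv), we solve for v:

v = h/(mλ)
v = (6.626 × 10^-34 J·s) / (9.11 × 10^-31 kg × 8.99 × 10^-11 m)
v = 8.09 × 10^6 m/s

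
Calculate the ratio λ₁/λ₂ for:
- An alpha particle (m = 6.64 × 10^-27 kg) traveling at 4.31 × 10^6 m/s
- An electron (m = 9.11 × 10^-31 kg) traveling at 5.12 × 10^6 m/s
λ₁/λ₂ = 1.63 × 10^-4

Using λ = h/(mv):

λ₁ = h/(m₁v₁) = 2.32 × 10^-14 m
λ₂ = h/(m₂v₂) = 1.42 × 10^-10 m

Ratio λ₁/λ₂ = (m₂v₂)/(m₁v₁)
         = (9.11 × 10^-31 kg × 5.12 × 10^6 m/s) / (6.64 × 10^-27 kg × 4.31 × 10^6 m/s)
         = 1.63 × 10^-4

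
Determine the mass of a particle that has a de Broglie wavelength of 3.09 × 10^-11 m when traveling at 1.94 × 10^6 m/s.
1.11 × 10^-29 kg

From the de Broglie relation λ = h/(mv), we solve for m:

m = h/(λv)
m = (6.626 × 10^-34 J·s) / (3.09 × 10^-11 m × 1.94 × 10^6 m/s)
m = 1.11 × 10^-29 kg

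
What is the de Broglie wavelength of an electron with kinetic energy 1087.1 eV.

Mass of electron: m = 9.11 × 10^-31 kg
3.72 × 10^-11 m

Using λ = h/√(2mKE):

First convert KE to Joules: KE = 1087.1 eV = 1.742 × 10^-16 J

λ = h/√(2mKE)
λ = (6.626 × 10^-34 J·s) / √(2 × 9.11 × 10^-31 kg × 1.742 × 10^-16 J)
λ = 3.72 × 10^-11 m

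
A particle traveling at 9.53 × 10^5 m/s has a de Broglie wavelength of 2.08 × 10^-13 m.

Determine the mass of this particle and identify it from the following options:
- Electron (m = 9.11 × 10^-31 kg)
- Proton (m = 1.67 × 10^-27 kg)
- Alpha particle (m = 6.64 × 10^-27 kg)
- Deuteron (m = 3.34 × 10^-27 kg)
The particle is a deuteron.

From λ = h/(mv), solve for mass:

m = h/(λv)
m = (6.626 × 10^-34 J·s) / (2.08 × 10^-13 m × 9.53 × 10^5 m/s)
m = 3.34 × 10^-27 kg

Comparing with the listed masses, this is closest to a deuteron.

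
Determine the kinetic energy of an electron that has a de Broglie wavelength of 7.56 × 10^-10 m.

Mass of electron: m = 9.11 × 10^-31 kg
4.22 × 10^-19 J (or 2.63 eV)

From λ = h/√(2mKE), we solve for KE:

λ² = h²/(2mKE)
KE = h²/(2mλ²)
KE = (6.626 × 10^-34 J·s)² / (2 × 9.11 × 10^-31 kg × (7.56 × 10^-10 m)²)
KE = 4.22 × 10^-19 J
KE = 2.63 eV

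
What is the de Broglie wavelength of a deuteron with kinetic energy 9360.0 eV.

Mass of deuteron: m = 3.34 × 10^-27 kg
2.09 × 10^-13 m

Using λ = h/√(2mKE):

First convert KE to Joules: KE = 9360.0 eV = 1.500 × 10^-15 J

λ = h/√(2mKE)
λ = (6.626 × 10^-34 J·s) / √(2 × 3.34 × 10^-27 kg × 1.500 × 10^-15 J)
λ = 2.09 × 10^-13 m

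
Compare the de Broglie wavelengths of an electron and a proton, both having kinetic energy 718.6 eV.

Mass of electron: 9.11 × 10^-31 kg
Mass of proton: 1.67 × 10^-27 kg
The electron has the longer wavelength.

Using λ = h/√(2mKE):

For electron: λ₁ = h/√(2m₁KE) = 4.57 × 10^-11 m
For proton: λ₂ = h/√(2m₂KE) = 1.07 × 10^-12 m

Since λ ∝ 1/√m at constant kinetic energy, the lighter particle has the longer wavelength.

The electron has the longer de Broglie wavelength.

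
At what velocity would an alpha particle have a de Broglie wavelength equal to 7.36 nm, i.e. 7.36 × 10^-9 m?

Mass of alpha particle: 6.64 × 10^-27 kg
1.36 × 10^1 m/s

From λ = h/(mv), solve for v:

v = h/(mλ)
v = (6.626 × 10^-34 J·s) / (6.64 × 10^-27 kg × 7.36 × 10^-9 m)
v = 1.36 × 10^1 m/s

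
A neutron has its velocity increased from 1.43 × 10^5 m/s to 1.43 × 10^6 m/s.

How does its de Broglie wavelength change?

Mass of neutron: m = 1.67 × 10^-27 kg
The wavelength decreases by a factor of 10.

Using λ = h/(mv):

Initial wavelength: λ₁ = h/(mv₁) = 2.77 × 10^-12 m
Final wavelength: λ₂ = h/(mv₂) = 2.77 × 10^-13 m

Since λ ∝ 1/v, when velocity increases by a factor of 10, the wavelength decreases by a factor of 10.

λ₂/λ₁ = v₁/v₂ = 1/10

The wavelength decreases by a factor of 10.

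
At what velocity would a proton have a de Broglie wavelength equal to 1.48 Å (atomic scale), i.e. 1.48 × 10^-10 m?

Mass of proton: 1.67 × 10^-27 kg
2.68 × 10^3 m/s

From λ = h/(mv), solve for v:

v = h/(mλ)
v = (6.626 × 10^-34 J·s) / (1.67 × 10^-27 kg × 1.48 × 10^-10 m)
v = 2.68 × 10^3 m/s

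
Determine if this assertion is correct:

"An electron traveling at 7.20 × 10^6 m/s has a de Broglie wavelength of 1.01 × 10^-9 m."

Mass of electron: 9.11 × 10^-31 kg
False

The claim is incorrect.

Using λ = h/(mv):
λ = (6.626 × 10^-34 J·s) / (9.11 × 10^-31 kg × 7.20 × 10^6 m/s)
λ = 1.01 × 10^-10 m

The actual wavelength differs from the claimed 1.01 × 10^-9 m.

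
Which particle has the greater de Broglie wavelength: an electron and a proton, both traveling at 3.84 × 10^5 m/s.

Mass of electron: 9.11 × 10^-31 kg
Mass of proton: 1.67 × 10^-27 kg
The electron has the longer wavelength.

Using λ = h/(mv), since both particles have the same velocity, the wavelength depends only on mass.

For electron: λ₁ = h/(m₁v) = 1.89 × 10^-9 m
For proton: λ₂ = h/(m₂v) = 1.03 × 10^-12 m

Since λ ∝ 1/m at constant velocity, the lighter particle has the longer wavelength.

The electron has the longer de Broglie wavelength.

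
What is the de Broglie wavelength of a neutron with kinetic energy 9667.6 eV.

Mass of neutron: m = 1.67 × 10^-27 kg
2.91 × 10^-13 m

Using λ = h/√(2mKE):

First convert KE to Joules: KE = 9667.6 eV = 1.549 × 10^-15 J

λ = h/√(2mKE)
λ = (6.626 × 10^-34 J·s) / √(2 × 1.67 × 10^-27 kg × 1.549 × 10^-15 J)
λ = 2.91 × 10^-13 m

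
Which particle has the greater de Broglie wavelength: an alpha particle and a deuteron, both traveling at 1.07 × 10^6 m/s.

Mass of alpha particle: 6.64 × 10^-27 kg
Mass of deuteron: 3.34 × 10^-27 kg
The deuteron has the longer wavelength.

Using λ = h/(mv), since both particles have the same velocity, the wavelength depends only on mass.

For alpha particle: λ₁ = h/(m₁v) = 9.33 × 10^-14 m
For deuteron: λ₂ = h/(m₂v) = 1.85 × 10^-13 m

Since λ ∝ 1/m at constant velocity, the lighter particle has the longer wavelength.

The deuteron has the longer de Broglie wavelength.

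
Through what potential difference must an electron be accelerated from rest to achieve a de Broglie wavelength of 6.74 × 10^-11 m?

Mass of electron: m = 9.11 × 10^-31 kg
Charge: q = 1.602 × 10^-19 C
331 V

From λ = h/√(2mqV), we solve for V:

λ² = h²/(2mqV)
V = h²/(2mqλ²)
V = (6.626 × 10^-34 J·s)² / (2 × 9.11 × 10^-31 kg × 1.602 × 10^-19 C × (6.74 × 10^-11 m)²)
V = 331 V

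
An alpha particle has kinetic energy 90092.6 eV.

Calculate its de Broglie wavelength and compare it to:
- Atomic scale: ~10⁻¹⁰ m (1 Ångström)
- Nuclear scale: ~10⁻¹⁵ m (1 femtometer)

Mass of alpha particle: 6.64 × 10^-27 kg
λ = 4.79 × 10^-14 m, which is between nuclear and atomic scales.

Using λ = h/√(2mKE):

KE = 90092.6 eV = 1.443 × 10^-14 J

λ = h/√(2mKE)
λ = (6.626 × 10^-34 J·s) / √(2 × 6.64 × 10^-27 kg × 1.443 × 10^-14 J)
λ = 4.79 × 10^-14 m

Comparison:
- Atomic scale (10⁻¹⁰ m): λ is 0.00048× this size
- Nuclear scale (10⁻¹⁵ m): λ is 48× this size

The wavelength is between nuclear and atomic scales.

This wavelength is appropriate for probing atomic structure but too large for nuclear physics experiments.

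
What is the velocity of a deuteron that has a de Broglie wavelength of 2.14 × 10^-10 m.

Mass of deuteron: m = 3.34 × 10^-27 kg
9.27 × 10^2 m/s

From the de Broglie relation λ = h/(mv), we solve for v:

v = h/(mλ)
v = (6.626 × 10^-34 J·s) / (3.34 × 10^-27 kg × 2.14 × 10^-10 m)
v = 9.27 × 10^2 m/s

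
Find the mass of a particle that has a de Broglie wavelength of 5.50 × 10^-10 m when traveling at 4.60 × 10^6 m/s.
2.62 × 10^-31 kg

From the de Broglie relation λ = h/(mv), we solve for m:

m = h/(λv)
m = (6.626 × 10^-34 J·s) / (5.50 × 10^-10 m × 4.60 × 10^6 m/s)
m = 2.62 × 10^-31 kg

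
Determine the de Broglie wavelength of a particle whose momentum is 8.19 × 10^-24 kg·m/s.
8.09 × 10^-11 m

Using the de Broglie relation λ = h/p:

λ = h/p
λ = (6.626 × 10^-34 J·s) / (8.19 × 10^-24 kg·m/s)
λ = 8.09 × 10^-11 m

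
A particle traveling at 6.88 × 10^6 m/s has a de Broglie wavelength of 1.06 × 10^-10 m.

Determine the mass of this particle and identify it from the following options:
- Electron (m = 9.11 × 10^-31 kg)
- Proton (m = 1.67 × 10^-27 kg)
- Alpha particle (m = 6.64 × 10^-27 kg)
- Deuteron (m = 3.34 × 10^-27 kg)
The particle is an electron.

From λ = h/(mv), solve for mass:

m = h/(λv)
m = (6.626 × 10^-34 J·s) / (1.06 × 10^-10 m × 6.88 × 10^6 m/s)
m = 9.09 × 10^-31 kg

Comparing with the listed masses, this is closest to an electron.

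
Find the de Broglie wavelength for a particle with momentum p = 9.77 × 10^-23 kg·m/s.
6.78 × 10^-12 m

Using the de Broglie relation λ = h/p:

λ = h/p
λ = (6.626 × 10^-34 J·s) / (9.77 × 10^-23 kg·m/s)
λ = 6.78 × 10^-12 m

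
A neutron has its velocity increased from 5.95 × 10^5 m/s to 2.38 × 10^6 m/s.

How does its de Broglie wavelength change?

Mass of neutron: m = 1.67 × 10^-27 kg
The wavelength decreases by a factor of 4.

Using λ = h/(mv):

Initial wavelength: λ₁ = h/(mv₁) = 6.67 × 10^-13 m
Final wavelength: λ₂ = h/(mv₂) = 1.67 × 10^-13 m

Since λ ∝ 1/v, when velocity increases by a factor of 4, the wavelength decreases by a factor of 4.

λ₂/λ₁ = v₁/v₂ = 1/4

The wavelength decreases by a factor of 4.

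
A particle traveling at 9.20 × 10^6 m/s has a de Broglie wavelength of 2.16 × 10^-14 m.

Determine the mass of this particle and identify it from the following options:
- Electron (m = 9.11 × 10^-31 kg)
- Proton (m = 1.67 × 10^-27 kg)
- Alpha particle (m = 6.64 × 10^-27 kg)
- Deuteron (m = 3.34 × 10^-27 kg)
The particle is a deuteron.

From λ = h/(mv), solve for mass:

m = h/(λv)
m = (6.626 × 10^-34 J·s) / (2.16 × 10^-14 m × 9.20 × 10^6 m/s)
m = 3.33 × 10^-27 kg

Comparing with the listed masses, this is closest to a deuteron.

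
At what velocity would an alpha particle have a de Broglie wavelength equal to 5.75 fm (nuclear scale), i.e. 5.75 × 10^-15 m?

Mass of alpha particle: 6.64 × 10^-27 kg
1.74 × 10^7 m/s

From λ = h/(mv), solve for v:

v = h/(mλ)
v = (6.626 × 10^-34 J·s) / (6.64 × 10^-27 kg × 5.75 × 10^-15 m)
v = 1.74 × 10^7 m/s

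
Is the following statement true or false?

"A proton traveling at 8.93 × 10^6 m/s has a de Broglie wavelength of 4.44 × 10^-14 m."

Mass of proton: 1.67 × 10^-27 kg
True

The claim is correct.

Using λ = h/(mv):
λ = (6.626 × 10^-34 J·s) / (1.67 × 10^-27 kg × 8.93 × 10^6 m/s)
λ = 4.44 × 10^-14 m

This matches the claimed value.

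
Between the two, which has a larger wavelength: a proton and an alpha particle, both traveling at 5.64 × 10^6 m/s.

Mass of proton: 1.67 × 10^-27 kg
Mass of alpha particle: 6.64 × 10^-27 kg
The proton has the longer wavelength.

Using λ = h/(mv), since both particles have the same velocity, the wavelength depends only on mass.

For proton: λ₁ = h/(m₁v) = 7.03 × 10^-14 m
For alpha particle: λ₂ = h/(m₂v) = 1.77 × 10^-14 m

Since λ ∝ 1/m at constant velocity, the lighter particle has the longer wavelength.

The proton has the longer de Broglie wavelength.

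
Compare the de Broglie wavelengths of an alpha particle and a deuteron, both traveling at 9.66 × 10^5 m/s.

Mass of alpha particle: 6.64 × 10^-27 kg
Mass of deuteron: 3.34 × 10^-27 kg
The deuteron has the longer wavelength.

Using λ = h/(mv), since both particles have the same velocity, the wavelength depends only on mass.

For alpha particle: λ₁ = h/(m₁v) = 1.03 × 10^-13 m
For deuteron: λ₂ = h/(m₂v) = 2.05 × 10^-13 m

Since λ ∝ 1/m at constant velocity, the lighter particle has the longer wavelength.

The deuteron has the longer de Broglie wavelength.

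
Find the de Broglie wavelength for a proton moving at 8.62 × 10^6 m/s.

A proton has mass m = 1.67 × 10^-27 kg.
4.60 × 10^-14 m

Using the de Broglie relation λ = h/(mv):

λ = h/(mv)
λ = (6.626 × 10^-34 J·s) / (1.67 × 10^-27 kg × 8.62 × 10^6 m/s)
λ = 4.60 × 10^-14 m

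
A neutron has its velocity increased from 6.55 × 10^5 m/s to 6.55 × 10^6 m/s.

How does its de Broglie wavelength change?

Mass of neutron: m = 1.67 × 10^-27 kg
The wavelength decreases by a factor of 10.

Using λ = h/(mv):

Initial wavelength: λ₁ = h/(mv₁) = 6.06 × 10^-13 m
Final wavelength: λ₂ = h/(mv₂) = 6.06 × 10^-14 m

Since λ ∝ 1/v, when velocity increases by a factor of 10, the wavelength decreases by a factor of 10.

λ₂/λ₁ = v₁/v₂ = 1/10

The wavelength decreases by a factor of 10.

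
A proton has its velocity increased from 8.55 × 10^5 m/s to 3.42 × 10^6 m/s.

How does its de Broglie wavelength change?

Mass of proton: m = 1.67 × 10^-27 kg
The wavelength decreases by a factor of 4.

Using λ = h/(mv):

Initial wavelength: λ₁ = h/(mv₁) = 4.64 × 10^-13 m
Final wavelength: λ₂ = h/(mv₂) = 1.16 × 10^-13 m

Since λ ∝ 1/v, when velocity increases by a factor of 4, the wavelength decreases by a factor of 4.

λ₂/λ₁ = v₁/v₂ = 1/4

The wavelength decreases by a factor of 4.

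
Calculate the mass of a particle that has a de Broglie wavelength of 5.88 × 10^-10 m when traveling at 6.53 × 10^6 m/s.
1.73 × 10^-31 kg

From the de Broglie relation λ = h/(mv), we solve for m:

m = h/(λv)
m = (6.626 × 10^-34 J·s) / (5.88 × 10^-10 m × 6.53 × 10^6 m/s)
m = 1.73 × 10^-31 kg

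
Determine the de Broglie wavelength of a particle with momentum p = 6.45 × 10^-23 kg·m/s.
1.03 × 10^-11 m

Using the de Broglie relation λ = h/p:

λ = h/p
λ = (6.626 × 10^-34 J·s) / (6.45 × 10^-23 kg·m/s)
λ = 1.03 × 10^-11 m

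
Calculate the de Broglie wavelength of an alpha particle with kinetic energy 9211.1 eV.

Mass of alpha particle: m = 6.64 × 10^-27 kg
1.50 × 10^-13 m

Using λ = h/√(2mKE):

First convert KE to Joules: KE = 9211.1 eV = 1.476 × 10^-15 J

λ = h/√(2mKE)
λ = (6.626 × 10^-34 J·s) / √(2 × 6.64 × 10^-27 kg × 1.476 × 10^-15 J)
λ = 1.50 × 10^-13 m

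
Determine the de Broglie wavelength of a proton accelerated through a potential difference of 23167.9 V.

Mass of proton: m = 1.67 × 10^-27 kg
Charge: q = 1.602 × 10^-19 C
1.88 × 10^-13 m

When a particle is accelerated through voltage V, it gains kinetic energy KE = qV.

The de Broglie wavelength is then λ = h/√(2mqV):

λ = h/√(2mqV)
λ = (6.626 × 10^-34 J·s) / √(2 × 1.67 × 10^-27 kg × 1.602 × 10^-19 C × 23167.9 V)
λ = 1.88 × 10^-13 m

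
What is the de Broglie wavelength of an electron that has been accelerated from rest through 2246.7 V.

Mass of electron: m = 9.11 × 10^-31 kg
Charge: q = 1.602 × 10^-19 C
2.59 × 10^-11 m

When a particle is accelerated through voltage V, it gains kinetic energy KE = qV.

The de Broglie wavelength is then λ = h/√(2mqV):

λ = h/√(2mqV)
λ = (6.626 × 10^-34 J·s) / √(2 × 9.11 × 10^-31 kg × 1.602 × 10^-19 C × 2246.7 V)
λ = 2.59 × 10^-11 m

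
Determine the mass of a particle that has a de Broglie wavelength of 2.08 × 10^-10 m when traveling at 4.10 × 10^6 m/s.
7.77 × 10^-31 kg

From the de Broglie relation λ = h/(mv), we solve for m:

m = h/(λv)
m = (6.626 × 10^-34 J·s) / (2.08 × 10^-10 m × 4.10 × 10^6 m/s)
m = 7.77 × 10^-31 kg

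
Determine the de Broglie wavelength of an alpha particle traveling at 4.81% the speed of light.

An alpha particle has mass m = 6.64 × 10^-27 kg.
6.92 × 10^-15 m

Using the de Broglie relation λ = h/(mv):

v = 4.81% × c = 1.442 × 10^7 m/s

λ = h/(mv)
λ = (6.626 × 10^-34 J·s) / (6.64 × 10^-27 kg × 1.442 × 10^7 m/s)
λ = 6.92 × 10^-15 m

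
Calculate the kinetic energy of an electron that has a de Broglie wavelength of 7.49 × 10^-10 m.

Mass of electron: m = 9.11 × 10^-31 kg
4.30 × 10^-19 J (or 2.68 eV)

From λ = h/√(2mKE), we solve for KE:

λ² = h²/(2mKE)
KE = h²/(2mλ²)
KE = (6.626 × 10^-34 J·s)² / (2 × 9.11 × 10^-31 kg × (7.49 × 10^-10 m)²)
KE = 4.30 × 10^-19 J
KE = 2.68 eV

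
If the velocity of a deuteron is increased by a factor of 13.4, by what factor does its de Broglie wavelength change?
The wavelength decreases by a factor of 13.4.

From λ = h/(mv), the wavelength is inversely proportional to velocity:

λ ∝ 1/v

If v → 13.4v, then λ → λ/13.4

When velocity is increased by a factor of 13.4, the wavelength decreases by a factor of 13.4.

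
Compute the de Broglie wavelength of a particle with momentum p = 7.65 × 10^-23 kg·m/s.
8.66 × 10^-12 m

Using the de Broglie relation λ = h/p:

λ = h/p
λ = (6.626 × 10^-34 J·s) / (7.65 × 10^-23 kg·m/s)
λ = 8.66 × 10^-12 m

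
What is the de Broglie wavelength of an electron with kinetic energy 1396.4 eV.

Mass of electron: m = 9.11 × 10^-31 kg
3.28 × 10^-11 m

Using λ = h/√(2mKE):

First convert KE to Joules: KE = 1396.4 eV = 2.237 × 10^-16 J

λ = h/√(2mKE)
λ = (6.626 × 10^-34 J·s) / √(2 × 9.11 × 10^-31 kg × 2.237 × 10^-16 J)
λ = 3.28 × 10^-11 m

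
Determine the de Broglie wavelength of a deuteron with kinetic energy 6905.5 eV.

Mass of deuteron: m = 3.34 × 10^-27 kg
2.44 × 10^-13 m

Using λ = h/√(2mKE):

First convert KE to Joules: KE = 6905.5 eV = 1.106 × 10^-15 J

λ = h/√(2mKE)
λ = (6.626 × 10^-34 J·s) / √(2 × 3.34 × 10^-27 kg × 1.106 × 10^-15 J)
λ = 2.44 × 10^-13 m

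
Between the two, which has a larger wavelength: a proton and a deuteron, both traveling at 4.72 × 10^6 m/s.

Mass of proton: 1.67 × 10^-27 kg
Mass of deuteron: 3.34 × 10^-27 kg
The proton has the longer wavelength.

Using λ = h/(mv), since both particles have the same velocity, the wavelength depends only on mass.

For proton: λ₁ = h/(m₁v) = 8.41 × 10^-14 m
For deuteron: λ₂ = h/(m₂v) = 4.20 × 10^-14 m

Since λ ∝ 1/m at constant velocity, the lighter particle has the longer wavelength.

The proton has the longer de Broglie wavelength.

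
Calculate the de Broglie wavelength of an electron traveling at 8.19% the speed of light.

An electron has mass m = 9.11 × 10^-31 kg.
2.96 × 10^-11 m

Using the de Broglie relation λ = h/(mv):

v = 8.19% × c = 2.455 × 10^7 m/s

λ = h/(mv)
λ = (6.626 × 10^-34 J·s) / (9.11 × 10^-31 kg × 2.455 × 10^7 m/s)
λ = 2.96 × 10^-11 m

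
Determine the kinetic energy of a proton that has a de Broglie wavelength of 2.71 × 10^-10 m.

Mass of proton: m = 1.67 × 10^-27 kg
1.79 × 10^-21 J (or 0.0112 eV)

From λ = h/√(2mKE), we solve for KE:

λ² = h²/(2mKE)
KE = h²/(2mλ²)
KE = (6.626 × 10^-34 J·s)² / (2 × 1.67 × 10^-27 kg × (2.71 × 10^-10 m)²)
KE = 1.79 × 10^-21 J
KE = 0.0112 eV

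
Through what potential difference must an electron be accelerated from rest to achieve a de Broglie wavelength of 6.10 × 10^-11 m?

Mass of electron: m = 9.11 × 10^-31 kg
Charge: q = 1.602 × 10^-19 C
404 V

From λ = h/√(2mqV), we solve for V:

λ² = h²/(2mqV)
V = h²/(2mqλ²)
V = (6.626 × 10^-34 J·s)² / (2 × 9.11 × 10^-31 kg × 1.602 × 10^-19 C × (6.10 × 10^-11 m)²)
V = 404 V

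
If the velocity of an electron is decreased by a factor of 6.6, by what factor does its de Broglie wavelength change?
The wavelength increases by a factor of 6.6.

From λ = h/(mv), the wavelength is inversely proportional to velocity:

λ ∝ 1/v

If v → v/6.6, then λ → 6.6λ

When velocity is decreased by a factor of 6.6, the wavelength increases by a factor of 6.6.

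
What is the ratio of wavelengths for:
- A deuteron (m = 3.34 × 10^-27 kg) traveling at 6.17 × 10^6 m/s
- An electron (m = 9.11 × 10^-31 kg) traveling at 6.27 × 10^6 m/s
λ₁/λ₂ = 2.77 × 10^-4

Using λ = h/(mv):

λ₁ = h/(m₁v₁) = 3.22 × 10^-14 m
λ₂ = h/(m₂v₂) = 1.16 × 10^-10 m

Ratio λ₁/λ₂ = (m₂v₂)/(m₁v₁)
         = (9.11 × 10^-31 kg × 6.27 × 10^6 m/s) / (3.34 × 10^-27 kg × 6.17 × 10^6 m/s)
         = 2.77 × 10^-4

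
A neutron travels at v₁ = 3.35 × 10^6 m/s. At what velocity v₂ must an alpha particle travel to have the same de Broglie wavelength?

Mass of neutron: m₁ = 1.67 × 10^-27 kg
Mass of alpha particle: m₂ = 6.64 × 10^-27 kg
v₂ = 8.43 × 10^5 m/s

For equal de Broglie wavelengths: λ₁ = λ₂

h/(m₁v₁) = h/(m₂v₂)
m₁v₁ = m₂v₂
v₂ = v₁ · (m₁/m₂)

v₂ = 3.35 × 10^6 m/s × (1.67 × 10^-27 kg / 6.64 × 10^-27 kg)
v₂ = 8.43 × 10^5 m/s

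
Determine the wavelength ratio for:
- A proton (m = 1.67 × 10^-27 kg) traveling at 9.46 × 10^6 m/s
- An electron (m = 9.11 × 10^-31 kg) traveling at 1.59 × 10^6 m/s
λ₁/λ₂ = 9.17 × 10^-5

Using λ = h/(mv):

λ₁ = h/(m₁v₁) = 4.19 × 10^-14 m
λ₂ = h/(m₂v₂) = 4.57 × 10^-10 m

Ratio λ₁/λ₂ = (m₂v₂)/(m₁v₁)
         = (9.11 × 10^-31 kg × 1.59 × 10^6 m/s) / (1.67 × 10^-27 kg × 9.46 × 10^6 m/s)
         = 9.17 × 10^-5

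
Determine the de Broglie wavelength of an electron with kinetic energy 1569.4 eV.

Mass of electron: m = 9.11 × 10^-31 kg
3.10 × 10^-11 m

Using λ = h/√(2mKE):

First convert KE to Joules: KE = 1569.4 eV = 2.514 × 10^-16 J

λ = h/√(2mKE)
λ = (6.626 × 10^-34 J·s) / √(2 × 9.11 × 10^-31 kg × 2.514 × 10^-16 J)
λ = 3.10 × 10^-11 m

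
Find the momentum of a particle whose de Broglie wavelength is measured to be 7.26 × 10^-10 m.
9.13 × 10^-25 kg·m/s

From the de Broglie relation λ = h/p, we solve for p:

p = h/λ
p = (6.626 × 10^-34 J·s) / (7.26 × 10^-10 m)
p = 9.13 × 10^-25 kg·m/s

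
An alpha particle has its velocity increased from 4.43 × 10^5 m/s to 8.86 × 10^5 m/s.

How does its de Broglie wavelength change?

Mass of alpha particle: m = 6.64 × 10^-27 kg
The wavelength decreases by a factor of 2.

Using λ = h/(mv):

Initial wavelength: λ₁ = h/(mv₁) = 2.25 × 10^-13 m
Final wavelength: λ₂ = h/(mv₂) = 1.13 × 10^-13 m

Since λ ∝ 1/v, when velocity increases by a factor of 2, the wavelength decreases by a factor of 2.

λ₂/λ₁ = v₁/v₂ = 1/2

The wavelength decreases by a factor of 2.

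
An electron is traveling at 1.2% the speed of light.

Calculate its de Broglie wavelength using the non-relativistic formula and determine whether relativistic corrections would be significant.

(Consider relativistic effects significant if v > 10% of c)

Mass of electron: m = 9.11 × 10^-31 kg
No, relativistic corrections are not needed.

Using the non-relativistic de Broglie formula λ = h/(mv):

v = 1.2% × c = 3.598 × 10^6 m/s

λ = h/(mv)
λ = (6.626 × 10^-34 J·s) / (9.11 × 10^-31 kg × 3.598 × 10^6 m/s)
λ = 2.02 × 10^-10 m

Since v = 1.2% of c < 10% of c, relativistic corrections are NOT significant and this non-relativistic result is a good approximation.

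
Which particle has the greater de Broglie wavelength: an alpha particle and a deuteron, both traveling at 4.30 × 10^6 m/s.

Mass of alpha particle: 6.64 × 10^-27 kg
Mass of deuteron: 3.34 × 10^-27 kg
The deuteron has the longer wavelength.

Using λ = h/(mv), since both particles have the same velocity, the wavelength depends only on mass.

For alpha particle: λ₁ = h/(m₁v) = 2.32 × 10^-14 m
For deuteron: λ₂ = h/(m₂v) = 4.61 × 10^-14 m

Since λ ∝ 1/m at constant velocity, the lighter particle has the longer wavelength.

The deuteron has the longer de Broglie wavelength.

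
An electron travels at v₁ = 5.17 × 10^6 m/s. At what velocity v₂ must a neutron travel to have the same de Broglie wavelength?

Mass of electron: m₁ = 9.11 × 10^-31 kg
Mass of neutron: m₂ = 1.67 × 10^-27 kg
v₂ = 2.82 × 10^3 m/s

For equal de Broglie wavelengths: λ₁ = λ₂

h/(m₁v₁) = h/(m₂v₂)
m₁v₁ = m₂v₂
v₂ = v₁ · (m₁/m₂)

v₂ = 5.17 × 10^6 m/s × (9.11 × 10^-31 kg / 1.67 × 10^-27 kg)
v₂ = 2.82 × 10^3 m/s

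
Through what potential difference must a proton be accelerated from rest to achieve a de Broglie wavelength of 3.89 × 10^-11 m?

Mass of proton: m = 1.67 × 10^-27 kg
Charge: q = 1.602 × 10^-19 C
5.42 × 10^-1 V

From λ = h/√(2mqV), we solve for V:

λ² = h²/(2mqV)
V = h²/(2mqλ²)
V = (6.626 × 10^-34 J·s)² / (2 × 1.67 × 10^-27 kg × 1.602 × 10^-19 C × (3.89 × 10^-11 m)²)
V = 5.42 × 10^-1 V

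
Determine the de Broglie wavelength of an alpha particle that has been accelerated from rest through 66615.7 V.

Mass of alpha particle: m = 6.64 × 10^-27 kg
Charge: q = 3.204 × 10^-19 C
3.94 × 10^-14 m

When a particle is accelerated through voltage V, it gains kinetic energy KE = qV.

The de Broglie wavelength is then λ = h/√(2mqV):

λ = h/√(2mqV)
λ = (6.626 × 10^-34 J·s) / √(2 × 6.64 × 10^-27 kg × 3.204 × 10^-19 C × 66615.7 V)
λ = 3.94 × 10^-14 m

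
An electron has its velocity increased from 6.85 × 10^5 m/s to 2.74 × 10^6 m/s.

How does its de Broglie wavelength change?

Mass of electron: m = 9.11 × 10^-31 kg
The wavelength decreases by a factor of 4.

Using λ = h/(mv):

Initial wavelength: λ₁ = h/(mv₁) = 1.06 × 10^-9 m
Final wavelength: λ₂ = h/(mv₂) = 2.65 × 10^-10 m

Since λ ∝ 1/v, when velocity increases by a factor of 4, the wavelength decreases by a factor of 4.

λ₂/λ₁ = v₁/v₂ = 1/4

The wavelength decreases by a factor of 4.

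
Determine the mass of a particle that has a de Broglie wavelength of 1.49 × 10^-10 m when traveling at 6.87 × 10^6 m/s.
6.47 × 10^-31 kg

From the de Broglie relation λ = h/(mv), we solve for m:

m = h/(λv)
m = (6.626 × 10^-34 J·s) / (1.49 × 10^-10 m × 6.87 × 10^6 m/s)
m = 6.47 × 10^-31 kg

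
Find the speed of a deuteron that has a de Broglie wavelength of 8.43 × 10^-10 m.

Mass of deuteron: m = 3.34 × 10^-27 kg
2.35 × 10^2 m/s

From the de Broglie relation λ = h/(mv), we solve for v:

v = h/(mλ)
v = (6.626 × 10^-34 J·s) / (3.34 × 10^-27 kg × 8.43 × 10^-10 m)
v = 2.35 × 10^2 m/s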